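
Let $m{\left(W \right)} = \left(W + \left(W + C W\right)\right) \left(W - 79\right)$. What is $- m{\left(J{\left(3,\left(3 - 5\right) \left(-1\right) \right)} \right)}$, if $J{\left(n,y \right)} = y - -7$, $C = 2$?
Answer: $2520$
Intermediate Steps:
$J{\left(n,y \right)} = 7 + y$ ($J{\left(n,y \right)} = y + 7 = 7 + y$)
$m{\left(W \right)} = 4 W \left(-79 + W\right)$ ($m{\left(W \right)} = \left(W + \left(W + 2 W\right)\right) \left(W - 79\right) = \left(W + 3 W\right) \left(-79 + W\right) = 4 W \left(-79 + W\right)$)
$- m{\left(J{\left(3,\left(3 - 5\right) \left(-1\right) \right)} \right)} = - 4 \left(7 + \left(3 - 5\right) \left(-1\right)\right) \left(-79 + \left(7 + \left(3 - 5\right) \left(-1\right)\right)\right) = - 4 \left(7 - -2\right) \left(-79 + \left(7 - -2\right)\right) = - 4 \left(7 + 2\right) \left(-79 + \left(7 + 2\right)\right) = - 4 \cdot 9 \left(-79 + 9\right) = - 4 \cdot 9 \left(-70\right) = \left(-1\right) \left(-2520\right) = 2520$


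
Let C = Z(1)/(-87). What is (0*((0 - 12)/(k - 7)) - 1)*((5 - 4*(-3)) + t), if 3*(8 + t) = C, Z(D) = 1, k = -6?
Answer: -2348/261 ≈ -8.9962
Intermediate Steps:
C = -1/87 (C = 1/(-87) = 1*(-1/87) = -1/87 ≈ -0.011494)
t = -2089/261 (t = -8 + (⅓)*(-1/87) = -8 - 1/261 = -2089/261 ≈ -8.0038)
(0*((0 - 12)/(k - 7)) - 1)*((5 - 4*(-3)) + t) = (0*((0 - 12)/(-6 - 7)) - 1)*((5 - 4*(-3)) - 2089/261) = (0*(-12/(-13)) - 1)*((5 + 12) - 2089/261) = (0*(-12*(-1/13)) - 1)*(17 - 2089/261) = (0*(12/13) - 1)*(2348/261) = (0 - 1)*(2348/261) = -1*2348/261 = -2348/261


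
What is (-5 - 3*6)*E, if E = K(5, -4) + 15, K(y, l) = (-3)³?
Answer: 276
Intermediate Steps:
K(y, l) = -27
E = -12 (E = -27 + 15 = -12)
(-5 - 3*6)*E = (-5 - 3*6)*(-12) = (-5 - 18)*(-12) = -23*(-12) = 276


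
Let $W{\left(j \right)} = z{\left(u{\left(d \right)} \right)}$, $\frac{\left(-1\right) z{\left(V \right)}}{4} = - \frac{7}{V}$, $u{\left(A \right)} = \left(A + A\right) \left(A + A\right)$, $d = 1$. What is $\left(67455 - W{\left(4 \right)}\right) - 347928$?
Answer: $-280480$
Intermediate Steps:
$u{\left(A \right)} = 4 A^{2}$ ($u{\left(A \right)} = 2 A 2 A = 4 A^{2}$)
$z{\left(V \right)} = \frac{28}{V}$ ($z{\left(V \right)} = - 4 \left(- \frac{7}{V}\right) = \frac{28}{V}$)
$W{\left(j \right)} = 7$ ($W{\left(j \right)} = \frac{28}{4 \cdot 1^{2}} = \frac{28}{4 \cdot 1} = \frac{28}{4} = 28 \cdot \frac{1}{4} = 7$)
$\left(67455 - W{\left(4 \right)}\right) - 347928 = \left(67455 - 7\right) - 347928 = 67448 - 347928 = -280480$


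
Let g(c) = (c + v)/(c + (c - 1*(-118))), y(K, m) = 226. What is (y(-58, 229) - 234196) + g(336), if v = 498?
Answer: -92417733/395 ≈ -2.3397e+5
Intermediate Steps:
g(c) = (498 + c)/(118 + 2*c) (g(c) = (c + 498)/(c + (c - 1*(-118))) = (498 + c)/(c + (c + 118)) = (498 + c)/(c + (118 + c)) = (498 + c)/(118 + 2*c))
(y(-58, 229) - 234196) + g(336) = (226 - 234196) + (498 + 336)/(2*(59 + 336)) = -233970 + (1/2)*834/395 = -233970 + (1/2)*(1/395)*834 = -233970 + 417/395 = -92417733/395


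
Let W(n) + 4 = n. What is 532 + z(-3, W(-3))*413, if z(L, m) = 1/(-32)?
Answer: 16611/32 ≈ 519.09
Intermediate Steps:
W(n) = -4 + n
z(L, m) = -1/32
532 + z(-3, W(-3))*413 = 532 - 1/32*413 = 532 - 413/32 = 16611/32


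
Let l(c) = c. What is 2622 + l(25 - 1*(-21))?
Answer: 2668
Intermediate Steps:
2622 + l(25 - 1*(-21)) = 2622 + (25 - 1*(-21)) = 2622 + (25 + 21) = 2622 + 46 = 2668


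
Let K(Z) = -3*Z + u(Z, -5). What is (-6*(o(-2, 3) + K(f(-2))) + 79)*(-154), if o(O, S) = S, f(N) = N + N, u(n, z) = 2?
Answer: 3542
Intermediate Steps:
f(N) = 2*N
K(Z) = 2 - 3*Z (K(Z) = -3*Z + 2 = 2 - 3*Z)
(-6*(o(-2, 3) + K(f(-2))) + 79)*(-154) = (-6*(3 + (2 - 6*(-2))) + 79)*(-154) = (-6*(3 + (2 - 3*(-4))) + 79)*(-154) = (-6*(3 + (2 + 12)) + 79)*(-154) = (-6*(3 + 14) + 79)*(-154) = (-6*17 + 79)*(-154) = (-102 + 79)*(-154) = -23*(-154) = 3542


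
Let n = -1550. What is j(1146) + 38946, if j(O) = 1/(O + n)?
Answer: 15734183/404 ≈ 38946.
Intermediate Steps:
j(O) = 1/(-1550 + O) (j(O) = 1/(O - 1550) = 1/(-1550 + O))
j(1146) + 38946 = 1/(-1550 + 1146) + 38946 = 1/(-404) + 38946 = -1/404 + 38946 = 15734183/404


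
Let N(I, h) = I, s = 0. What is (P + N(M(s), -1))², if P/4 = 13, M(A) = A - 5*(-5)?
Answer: 5929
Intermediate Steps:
M(A) = 25 + A (M(A) = A + 25 = 25 + A)
P = 52 (P = 4*13 = 52)
(P + N(M(s), -1))² = (52 + (25 + 0))² = (52 + 25)² = 77² = 5929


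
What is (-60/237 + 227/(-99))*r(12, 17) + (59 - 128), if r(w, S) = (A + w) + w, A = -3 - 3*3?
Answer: -259535/2607 ≈ -99.553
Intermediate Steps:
A = -12 (A = -3 - 1*9 = -3 - 9 = -12)
r(w, S) = -12 + 2*w (r(w, S) = (-12 + w) + w = -12 + 2*w)
(-60/237 + 227/(-99))*r(12, 17) + (59 - 128) = (-60/237 + 227/(-99))*(-12 + 2*12) + (59 - 128) = (-60*1/237 + 227*(-1/99))*(-12 + 24) - 69 = (-20/79 - 227/99)*12 - 69 = -19913/7821*12 - 69 = -79652/2607 - 69 = -259535/2607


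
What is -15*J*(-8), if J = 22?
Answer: 2640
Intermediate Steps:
-15*J*(-8) = -15*22*(-8) = -330*(-8) = 2640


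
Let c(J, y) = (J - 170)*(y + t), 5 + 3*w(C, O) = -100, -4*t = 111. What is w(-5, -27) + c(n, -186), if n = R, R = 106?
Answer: 13645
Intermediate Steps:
t = -111/4 (t = -1/4*111 = -111/4 ≈ -27.750)
w(C, O) = -35 (w(C, O) = -5/3 + (1/3)*(-100) = -5/3 - 100/3 = -35)
n = 106
c(J, y) = (-170 + J)*(-111/4 + y) (c(J, y) = (J - 170)*(y - 111/4) = (-170 + J)*(-111/4 + y))
w(-5, -27) + c(n, -186) = -35 + (9435/2 - 170*(-186) - 111/4*106 + 106*(-186)) = -35 + (9435/2 + 31620 - 5883/2 - 19716) = -35 + 13680 = 13645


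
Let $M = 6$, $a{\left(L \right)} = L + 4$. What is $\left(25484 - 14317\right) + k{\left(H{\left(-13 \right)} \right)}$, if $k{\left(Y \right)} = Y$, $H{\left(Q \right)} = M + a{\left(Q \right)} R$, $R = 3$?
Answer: $11146$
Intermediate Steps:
$a{\left(L \right)} = 4 + L$
$H{\left(Q \right)} = 18 + 3 Q$ ($H{\left(Q \right)} = 6 + \left(4 + Q\right) 3 = 6 + \left(12 + 3 Q\right) = 18 + 3 Q$)
$\left(25484 - 14317\right) + k{\left(H{\left(-13 \right)} \right)} = \left(25484 - 14317\right) + \left(18 + 3 \left(-13\right)\right) = 11167 + \left(18 - 39\right) = 11167 - 21 = 11146$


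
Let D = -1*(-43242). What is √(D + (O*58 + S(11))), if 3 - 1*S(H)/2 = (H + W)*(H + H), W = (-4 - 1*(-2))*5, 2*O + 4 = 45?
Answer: √44393 ≈ 210.70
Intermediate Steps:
D = 43242
O = 41/2 (O = -2 + (½)*45 = -2 + 45/2 = 41/2 ≈ 20.500)
W = -10 (W = (-4 + 2)*5 = -2*5 = -10)
S(H) = 6 - 4*H*(-10 + H) (S(H) = 6 - 2*(H - 10)*(H + H) = 6 - 2*(-10 + H)*2*H = 6 - 4*H*(-10 + H))
√(D + (O*58 + S(11))) = √(43242 + ((41/2)*58 + (6 - 4*11² + 40*11))) = √(43242 + (1189 + (6 - 4*121 + 440))) = √(43242 + (1189 + (6 - 484 + 440))) = √(43242 + (1189 - 38)) = √(43242 + 1151) = √44393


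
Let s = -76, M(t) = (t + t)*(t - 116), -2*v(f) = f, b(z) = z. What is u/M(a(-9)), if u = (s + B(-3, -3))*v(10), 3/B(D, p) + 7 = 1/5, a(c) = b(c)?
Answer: 2599/15300 ≈ 0.16987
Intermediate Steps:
a(c) = c
v(f) = -f/2
M(t) = 2*t*(-116 + t) (M(t) = (2*t)*(-116 + t) = 2*t*(-116 + t))
B(D, p) = -15/34 (B(D, p) = 3/(-7 + 1/5) = 3/(-7 + ⅕) = 3/(-34/5) = 3*(-5/34) = -15/34)
u = 12995/34 (u = (-76 - 15/34)*(-½*10) = -2599/34*(-5) = 12995/34 ≈ 382.21)
u/M(a(-9)) = 12995/(34*((2*(-9)*(-116 - 9)))) = 12995/(34*((2*(-9)*(-125)))) = (12995/34)/2250 = (12995/34)*(1/2250) = 2599/15300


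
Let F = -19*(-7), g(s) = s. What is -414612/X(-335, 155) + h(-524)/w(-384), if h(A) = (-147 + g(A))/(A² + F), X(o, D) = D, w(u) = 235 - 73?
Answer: -18451419065101/6897942990 ≈ -2674.9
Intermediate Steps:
w(u) = 162
F = 133
h(A) = (-147 + A)/(133 + A²) (h(A) = (-147 + A)/(A² + 133) = (-147 + A)/(133 + A²))
-414612/X(-335, 155) + h(-524)/w(-384) = -414612/155 + ((-147 - 524)/(133 + (-524)²))/162 = -414612*1/155 + (-671/(133 + 274576))*(1/162) = -414612/155 + (-671/274709)*(1/162) = -414612/155 + ((1/274709)*(-671))*(1/162) = -414612/155 - 671/274709*1/162 = -414612/155 - 671/44502858 = -18451419065101/6897942990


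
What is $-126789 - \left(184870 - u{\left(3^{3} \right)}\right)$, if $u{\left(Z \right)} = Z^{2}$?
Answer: $-310930$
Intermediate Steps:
$-126789 - \left(184870 - u{\left(3^{3} \right)}\right) = -126789 - \left(184870 - \left(3^{3}\right)^{2}\right) = -126789 - \left(184870 - 27^{2}\right) = -126789 - \left(184870 - 729\right) = -126789 - 184141 = -310930$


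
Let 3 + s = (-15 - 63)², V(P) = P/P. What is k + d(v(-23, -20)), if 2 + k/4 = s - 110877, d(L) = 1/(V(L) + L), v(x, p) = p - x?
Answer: -1676767/4 ≈ -4.1919e+5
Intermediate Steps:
V(P) = 1
s = 6081 (s = -3 + (-15 - 63)² = -3 + (-78)² = -3 + 6084 = 6081)
d(L) = 1/(1 + L)
k = -419192 (k = -8 + 4*(6081 - 110877) = -8 + 4*(-104796) = -8 - 419184 = -419192)
k + d(v(-23, -20)) = -419192 + 1/(1 + (-20 - 1*(-23))) = -419192 + 1/(1 + (-20 + 23)) = -419192 + 1/(1 + 3) = -419192 + 1/4 = -419192 + ¼ = -1676767/4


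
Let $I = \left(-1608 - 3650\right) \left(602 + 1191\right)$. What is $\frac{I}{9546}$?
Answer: $- \frac{4713797}{4773} \approx -987.6$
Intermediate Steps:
$I = -9427594$ ($I = \left(-5258\right) 1793 = -9427594$)
$\frac{I}{9546} = - \frac{9427594}{9546} = \left(-9427594\right) \frac{1}{9546} = - \frac{4713797}{4773}$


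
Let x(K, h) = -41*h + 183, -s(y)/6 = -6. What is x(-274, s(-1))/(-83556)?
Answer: 431/27852 ≈ 0.015475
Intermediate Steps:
s(y) = 36 (s(y) = -6*(-6) = 36)
x(K, h) = 183 - 41*h
x(-274, s(-1))/(-83556) = (183 - 41*36)/(-83556) = (183 - 1476)*(-1/83556) = -1293*(-1/83556) = 431/27852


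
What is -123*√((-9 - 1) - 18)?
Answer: -246*I*√7 ≈ -650.85*I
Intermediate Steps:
-123*√((-9 - 1) - 18) = -123*√(-10 - 18) = -246*I*√7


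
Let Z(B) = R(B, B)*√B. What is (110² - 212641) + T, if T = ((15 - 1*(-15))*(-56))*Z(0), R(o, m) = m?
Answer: -200541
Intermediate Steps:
Z(B) = B^(3/2) (Z(B) = B*√B = B^(3/2))
T = 0 (T = ((15 - 1*(-15))*(-56))*0^(3/2) = ((15 + 15)*(-56))*0 = (30*(-56))*0 = -1680*0 = 0)
(110² - 212641) + T = (110² - 212641) + 0 = (12100 - 212641) + 0 = -200541 + 0 = -200541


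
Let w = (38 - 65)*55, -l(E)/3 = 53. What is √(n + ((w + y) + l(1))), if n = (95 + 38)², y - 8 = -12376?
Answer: √3677 ≈ 60.638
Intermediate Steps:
y = -12368 (y = 8 - 12376 = -12368)
l(E) = -159 (l(E) = -3*53 = -159)
w = -1485 (w = -27*55 = -1485)
n = 17689 (n = 133² = 17689)
√(n + ((w + y) + l(1))) = √(17689 + ((-1485 - 12368) - 159)) = √(17689 + (-13853 - 159)) = √(17689 - 14012) = √3677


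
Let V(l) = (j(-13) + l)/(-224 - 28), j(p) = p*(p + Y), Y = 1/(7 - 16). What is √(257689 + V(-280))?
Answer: √4091077466/126 ≈ 507.63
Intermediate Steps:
Y = -⅑ (Y = 1/(-9) = -⅑ ≈ -0.11111)
j(p) = p*(-⅑ + p) (j(p) = p*(p - ⅑) = p*(-⅑ + p))
V(l) = -767/1134 - l/252 (V(l) = (-13*(-⅑ - 13) + l)/(-224 - 28) = (-13*(-118/9) + l)/(-252) = (1534/9 + l)*(-1/252) = -767/1134 - l/252)
√(257689 + V(-280)) = √(257689 + (-767/1134 - 1/252*(-280))) = √(257689 + (-767/1134 + 10/9)) = √(257689 + 493/1134) = √(292219819/1134) = √4091077466/126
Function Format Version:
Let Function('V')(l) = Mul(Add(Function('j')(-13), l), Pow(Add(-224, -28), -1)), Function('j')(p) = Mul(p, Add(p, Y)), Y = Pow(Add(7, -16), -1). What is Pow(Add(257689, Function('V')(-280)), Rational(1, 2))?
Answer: Mul(Rational(1, 126), Pow(4091077466, Rational(1, 2))) ≈ 507.63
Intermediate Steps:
Y = Rational(-1, 9) (Y = Pow(-9, -1) = Rational(-1, 9) ≈ -0.11111)
Function('j')(p) = Mul(p, Add(Rational(-1, 9), p)) (Function('j')(p) = Mul(p, Add(p, Rational(-1, 9))) = Mul(p, Add(Rational(-1, 9), p)))
Function('V')(l) = Add(Rational(-767, 1134), Mul(Rational(-1, 252), l)) (Function('V')(l) = Mul(Add(Mul(-13, Add(Rational(-1, 9), -13)), l), Pow(Add(-224, -28), -1)) = Mul(Add(Mul(-13, Rational(-118, 9)), l), Pow(-252, -1)) = Mul(Add(Rational(1534, 9), l), Rational(-1, 252)) = Add(Rational(-767, 1134), Mul(Rational(-1, 252), l)))
Pow(Add(257689, Function('V')(-280)), Rational(1, 2)) = Pow(Add(257689, Add(Rational(-767, 1134), Mul(Rational(-1, 252), -280))), Rational(1, 2)) = Pow(Add(257689, Add(Rational(-767, 1134), Rational(10, 9))), Rational(1, 2)) = Pow(Add(257689, Rational(493, 1134)), Rational(1, 2)) = Pow(Rational(292219819, 1134), Rational(1, 2)) = Mul(Rational(1, 126), Pow(4091077466, Rational(1, 2)))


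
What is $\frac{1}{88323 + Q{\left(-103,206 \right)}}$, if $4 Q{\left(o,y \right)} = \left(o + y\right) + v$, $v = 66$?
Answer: $\frac{4}{353461} \approx 1.1317 \cdot 10^{-5}$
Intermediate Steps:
$Q{\left(o,y \right)} = \frac{33}{2} + \frac{o}{4} + \frac{y}{4}$ ($Q{\left(o,y \right)} = \frac{\left(o + y\right) + 66}{4} = \frac{66 + o + y}{4} = \frac{33}{2} + \frac{o}{4} + \frac{y}{4}$)
$\frac{1}{88323 + Q{\left(-103,206 \right)}} = \frac{1}{88323 + \left(\frac{33}{2} + \frac{1}{4} \left(-103\right) + \frac{1}{4} \cdot 206\right)} = \frac{1}{88323 + \left(\frac{33}{2} - \frac{103}{4} + \frac{103}{2}\right)} = \frac{1}{88323 + \frac{169}{4}} = \frac{1}{\frac{353461}{4}} = \frac{4}{353461}$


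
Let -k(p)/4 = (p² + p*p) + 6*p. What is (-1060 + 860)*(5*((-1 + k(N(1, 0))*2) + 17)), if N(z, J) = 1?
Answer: 48000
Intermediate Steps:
k(p) = -24*p - 8*p² (k(p) = -4*((p² + p*p) + 6*p) = -4*((p² + p²) + 6*p) = -4*(2*p² + 6*p) = -24*p - 8*p²)
(-1060 + 860)*(5*((-1 + k(N(1, 0))*2) + 17)) = (-1060 + 860)*(5*((-1 - 8*1*(3 + 1)*2) + 17)) = -1000*((-1 - 8*1*4*2) + 17) = -1000*((-1 - 32*2) + 17) = -1000*((-1 - 64) + 17) = -1000*(-65 + 17) = -1000*(-48) = -200*(-240) = 48000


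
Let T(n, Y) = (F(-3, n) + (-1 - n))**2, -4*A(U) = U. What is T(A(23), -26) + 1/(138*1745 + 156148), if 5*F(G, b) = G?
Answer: 1367322031/79391600 ≈ 17.223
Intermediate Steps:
A(U) = -U/4
F(G, b) = G/5
T(n, Y) = (-8/5 - n)**2 (T(n, Y) = ((1/5)*(-3) + (-1 - n))**2 = (-3/5 + (-1 - n))**2 = (-8/5 - n)**2)
T(A(23), -26) + 1/(138*1745 + 156148) = (8 + 5*(-1/4*23))**2/25 + 1/(138*1745 + 156148) = (8 + 5*(-23/4))**2/25 + 1/(240810 + 156148) = (8 - 115/4)**2/25 + 1/396958 = (-83/4)**2/25 + 1/396958 = (1/25)*(6889/16) + 1/396958 = 6889/400 + 1/396958 = 1367322031/79391600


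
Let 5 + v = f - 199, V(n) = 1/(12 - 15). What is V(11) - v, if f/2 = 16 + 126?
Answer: -241/3 ≈ -80.333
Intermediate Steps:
f = 284 (f = 2*(16 + 126) = 2*142 = 284)
V(n) = -⅓ (V(n) = 1/(-3) = -⅓)
v = 80 (v = -5 + (284 - 199) = -5 + 85 = 80)
V(11) - v = -⅓ - 1*80 = -⅓ - 80 = -241/3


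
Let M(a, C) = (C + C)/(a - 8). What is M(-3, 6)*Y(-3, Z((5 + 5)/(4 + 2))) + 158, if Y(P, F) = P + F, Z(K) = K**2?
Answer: 5222/33 ≈ 158.24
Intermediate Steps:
M(a, C) = 2*C/(-8 + a) (M(a, C) = (2*C)/(-8 + a) = 2*C/(-8 + a))
Y(P, F) = F + P
M(-3, 6)*Y(-3, Z((5 + 5)/(4 + 2))) + 158 = (2*6/(-8 - 3))*(((5 + 5)/(4 + 2))**2 - 3) + 158 = (2*6/(-11))*((10/6)**2 - 3) + 158 = (2*6*(-1/11))*((10*(1/6))**2 - 3) + 158 = -12*((5/3)**2 - 3)/11 + 158 = -12*(25/9 - 3)/11 + 158 = -12/11*(-2/9) + 158 = 8/33 + 158 = 5222/33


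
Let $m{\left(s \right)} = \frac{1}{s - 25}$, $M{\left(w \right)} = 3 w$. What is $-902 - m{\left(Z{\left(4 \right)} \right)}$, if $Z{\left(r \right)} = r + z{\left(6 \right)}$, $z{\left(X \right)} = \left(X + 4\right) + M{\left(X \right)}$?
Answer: $- \frac{6315}{7} \approx -902.14$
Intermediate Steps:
$z{\left(X \right)} = 4 + 4 X$ ($z{\left(X \right)} = \left(X + 4\right) + 3 X = \left(4 + X\right) + 3 X = 4 + 4 X$)
$Z{\left(r \right)} = 28 + r$ ($Z{\left(r \right)} = r + \left(4 + 4 \cdot 6\right) = r + \left(4 + 24\right) = r + 28 = 28 + r$)
$m{\left(s \right)} = \frac{1}{-25 + s}$
$-902 - m{\left(Z{\left(4 \right)} \right)} = -902 - \frac{1}{-25 + \left(28 + 4\right)} = -902 - \frac{1}{-25 + 32} = -902 - \frac{1}{7} = - \frac{6315}{7}$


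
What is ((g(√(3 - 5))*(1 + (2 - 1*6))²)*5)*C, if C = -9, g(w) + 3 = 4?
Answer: -405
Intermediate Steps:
g(w) = 1 (g(w) = -3 + 4 = 1)
((g(√(3 - 5))*(1 + (2 - 1*6))²)*5)*C = ((1*(1 + (2 - 1*6))²)*5)*(-9) = ((1*(1 + (2 - 6))²)*5)*(-9) = ((1*(1 - 4)²)*5)*(-9) = ((1*(-3)²)*5)*(-9) = ((1*9)*5)*(-9) = (9*5)*(-9) = 45*(-9) = -405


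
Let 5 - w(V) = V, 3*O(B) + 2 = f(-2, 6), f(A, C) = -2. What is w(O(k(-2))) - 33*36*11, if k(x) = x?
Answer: -39185/3 ≈ -13062.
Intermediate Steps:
O(B) = -4/3 (O(B) = -⅔ + (⅓)*(-2) = -⅔ - ⅔ = -4/3)
w(V) = 5 - V
w(O(k(-2))) - 33*36*11 = (5 - 1*(-4/3)) - 33*36*11 = (5 + 4/3) - 1188*11 = 19/3 - 1*13068 = 19/3 - 13068 = -39185/3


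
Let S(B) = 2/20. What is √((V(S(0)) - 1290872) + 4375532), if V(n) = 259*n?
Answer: √308468590/10 ≈ 1756.3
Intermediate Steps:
S(B) = ⅒ (S(B) = 2*(1/20) = ⅒)
√((V(S(0)) - 1290872) + 4375532) = √((259*(⅒) - 1290872) + 4375532) = √((259/10 - 1290872) + 4375532) = √(-12908461/10 + 4375532) = √(30846859/10) = √308468590/10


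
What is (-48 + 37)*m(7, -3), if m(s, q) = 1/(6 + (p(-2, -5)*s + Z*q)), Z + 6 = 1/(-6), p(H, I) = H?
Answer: -22/21 ≈ -1.0476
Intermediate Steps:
Z = -37/6 (Z = -6 + 1/(-6) = -6 - ⅙ = -37/6 ≈ -6.1667)
m(s, q) = 1/(6 - 2*s - 37*q/6) (m(s, q) = 1/(6 + (-2*s - 37*q/6)) = 1/(6 - 2*s - 37*q/6))
(-48 + 37)*m(7, -3) = (-48 + 37)*(6/(36 - 37*(-3) - 12*7)) = -66/(36 + 111 - 84) = -66/63 = -11*2/21 = -22/21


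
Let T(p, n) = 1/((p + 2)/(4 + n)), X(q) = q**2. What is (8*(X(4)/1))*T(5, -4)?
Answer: 0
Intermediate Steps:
T(p, n) = (4 + n)/(2 + p) (T(p, n) = 1/((2 + p)/(4 + n)) = (4 + n)/(2 + p))
(8*(X(4)/1))*T(5, -4) = (8*(4**2/1))*((4 - 4)/(2 + 5)) = (8*(16*1))*(0/7) = (8*16)*((1/7)*0) = 128*0 = 0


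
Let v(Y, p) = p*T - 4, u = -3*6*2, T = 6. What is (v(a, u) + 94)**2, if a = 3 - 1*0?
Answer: 15876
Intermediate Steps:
a = 3 (a = 3 + 0 = 3)
u = -36 (u = -18*2 = -36)
v(Y, p) = -4 + 6*p (v(Y, p) = p*6 - 4 = 6*p - 4 = -4 + 6*p)
(v(a, u) + 94)**2 = ((-4 + 6*(-36)) + 94)**2 = ((-4 - 216) + 94)**2 = (-220 + 94)**2 = (-126)**2 = 15876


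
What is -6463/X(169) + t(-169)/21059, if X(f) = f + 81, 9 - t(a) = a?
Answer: -136059817/5264750 ≈ -25.844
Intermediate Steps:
t(a) = 9 - a
X(f) = 81 + f
-6463/X(169) + t(-169)/21059 = -6463/(81 + 169) + (9 - 1*(-169))/21059 = -6463/250 + (9 + 169)*(1/21059) = -6463*1/250 + 178*(1/21059) = -6463/250 + 178/21059 = -136059817/5264750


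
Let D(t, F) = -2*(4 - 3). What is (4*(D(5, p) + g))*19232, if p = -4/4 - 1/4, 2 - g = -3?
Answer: 230784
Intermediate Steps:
g = 5 (g = 2 - 1*(-3) = 2 + 3 = 5)
p = -5/4 (p = -4*¼ - 1*¼ = -1 - ¼ = -5/4 ≈ -1.2500)
D(t, F) = -2 (D(t, F) = -2*1 = -2)
(4*(D(5, p) + g))*19232 = (4*(-2 + 5))*19232 = (4*3)*19232 = 12*19232 = 230784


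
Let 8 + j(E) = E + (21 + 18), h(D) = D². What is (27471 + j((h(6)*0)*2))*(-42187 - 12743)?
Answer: -1510684860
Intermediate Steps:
j(E) = 31 + E (j(E) = -8 + (E + (21 + 18)) = -8 + (E + 39) = -8 + (39 + E) = 31 + E)
(27471 + j((h(6)*0)*2))*(-42187 - 12743) = (27471 + (31 + (6²*0)*2))*(-42187 - 12743) = (27471 + (31 + (36*0)*2))*(-54930) = (27471 + (31 + 0*2))*(-54930) = (27471 + (31 + 0))*(-54930) = (27471 + 31)*(-54930) = 27502*(-54930) = -1510684860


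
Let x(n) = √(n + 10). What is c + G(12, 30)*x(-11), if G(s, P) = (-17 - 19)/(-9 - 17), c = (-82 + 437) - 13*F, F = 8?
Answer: 251 + 18*I/13 ≈ 251.0 + 1.3846*I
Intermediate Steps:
c = 251 (c = (-82 + 437) - 13*8 = 355 - 104 = 251)
x(n) = √(10 + n)
G(s, P) = 18/13 (G(s, P) = -36/(-26) = -36*(-1/26) = 18/13)
c + G(12, 30)*x(-11) = 251 + 18*√(10 - 11)/13 = 251 + 18*√(-1)/13 = 251 + 18*I/13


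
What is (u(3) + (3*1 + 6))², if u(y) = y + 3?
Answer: 225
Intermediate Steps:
u(y) = 3 + y
(u(3) + (3*1 + 6))² = ((3 + 3) + (3*1 + 6))² = (6 + (3 + 6))² = (6 + 9)² = 15² = 225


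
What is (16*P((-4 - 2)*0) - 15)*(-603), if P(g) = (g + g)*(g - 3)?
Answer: 9045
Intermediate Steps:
P(g) = 2*g*(-3 + g) (P(g) = (2*g)*(-3 + g) = 2*g*(-3 + g))
(16*P((-4 - 2)*0) - 15)*(-603) = (16*(2*((-4 - 2)*0)*(-3 + (-4 - 2)*0)) - 15)*(-603) = (16*(2*(-6*0)*(-3 - 6*0)) - 15)*(-603) = (16*(2*0*(-3 + 0)) - 15)*(-603) = (16*(2*0*(-3)) - 15)*(-603) = (16*0 - 15)*(-603) = (0 - 15)*(-603) = -15*(-603) = 9045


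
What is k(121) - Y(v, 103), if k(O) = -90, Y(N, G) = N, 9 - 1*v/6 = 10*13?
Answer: 636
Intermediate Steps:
v = -726 (v = 54 - 60*13 = 54 - 6*130 = 54 - 780 = -726)
k(121) - Y(v, 103) = -90 - 1*(-726) = -90 + 726 = 636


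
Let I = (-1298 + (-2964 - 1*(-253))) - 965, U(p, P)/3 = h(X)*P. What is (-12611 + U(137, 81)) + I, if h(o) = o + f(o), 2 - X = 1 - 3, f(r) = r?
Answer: -15641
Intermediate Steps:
X = 4 (X = 2 - (1 - 3) = 2 - 1*(-2) = 2 + 2 = 4)
h(o) = 2*o (h(o) = o + o = 2*o)
U(p, P) = 24*P (U(p, P) = 3*((2*4)*P) = 3*(8*P) = 24*P)
I = -4974 (I = (-1298 + (-2964 + 253)) - 965 = (-1298 - 2711) - 965 = -4009 - 965 = -4974)
(-12611 + U(137, 81)) + I = (-12611 + 24*81) - 4974 = (-12611 + 1944) - 4974 = -10667 - 4974 = -15641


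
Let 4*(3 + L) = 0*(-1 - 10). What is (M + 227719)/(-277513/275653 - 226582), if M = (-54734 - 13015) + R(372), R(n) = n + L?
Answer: -44197926367/62458285559 ≈ -0.70764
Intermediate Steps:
L = -3 (L = -3 + (0*(-1 - 10))/4 = -3 + (0*(-11))/4 = -3 + (¼)*0 = -3 + 0 = -3)
R(n) = -3 + n (R(n) = n - 3 = -3 + n)
M = -67380 (M = (-54734 - 13015) + (-3 + 372) = -67749 + 369 = -67380)
(M + 227719)/(-277513/275653 - 226582) = (-67380 + 227719)/(-277513/275653 - 226582) = 160339/(-277513*1/275653 - 226582) = 160339/(-277513/275653 - 226582) = 160339/(-62458285559/275653) = 160339*(-275653/62458285559) = -44197926367/62458285559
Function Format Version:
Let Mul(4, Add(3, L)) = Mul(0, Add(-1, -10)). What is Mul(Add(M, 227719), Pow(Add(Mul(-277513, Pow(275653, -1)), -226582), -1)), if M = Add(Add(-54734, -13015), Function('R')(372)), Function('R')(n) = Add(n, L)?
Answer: Rational(-44197926367, 62458285559) ≈ -0.70764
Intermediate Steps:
L = -3 (L = Add(-3, Mul(Rational(1, 4), Mul(0, Add(-1, -10)))) = Add(-3, Mul(Rational(1, 4), Mul(0, -11))) = Add(-3, Mul(Rational(1, 4), 0)) = Add(-3, 0) = -3)
Function('R')(n) = Add(-3, n) (Function('R')(n) = Add(n, -3) = Add(-3, n))
M = -67380 (M = Add(Add(-54734, -13015), Add(-3, 372)) = Add(-67749, 369) = -67380)
Mul(Add(M, 227719), Pow(Add(Mul(-277513, Pow(275653, -1)), -226582), -1)) = Mul(Add(-67380, 227719), Pow(Add(Mul(-277513, Pow(275653, -1)), -226582), -1)) = Mul(160339, Pow(Add(Mul(-277513, Rational(1, 275653)), -226582), -1)) = Mul(160339, Pow(Add(Rational(-277513, 275653), -226582), -1)) = Mul(160339, Pow(Rational(-62458285559, 275653), -1)) = Mul(160339, Rational(-275653, 62458285559)) = Rational(-44197926367, 62458285559)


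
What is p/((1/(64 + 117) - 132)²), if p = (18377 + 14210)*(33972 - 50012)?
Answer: -17124026620280/570779881 ≈ -30001.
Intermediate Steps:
p = -522695480 (p = 32587*(-16040) = -522695480)
p/((1/(64 + 117) - 132)²) = -522695480/(1/(64 + 117) - 132)² = -522695480/(1/181 - 132)² = -522695480/((-23891/181)²) = -522695480/570779881/32761 = -522695480*32761/570779881 = -17124026620280/570779881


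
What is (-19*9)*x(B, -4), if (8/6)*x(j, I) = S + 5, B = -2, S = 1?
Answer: -1539/2 ≈ -769.50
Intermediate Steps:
x(j, I) = 9/2 (x(j, I) = 3*(1 + 5)/4 = (3/4)*6 = 9/2)
(-19*9)*x(B, -4) = -19*9*(9/2) = -171*9/2 = -1539/2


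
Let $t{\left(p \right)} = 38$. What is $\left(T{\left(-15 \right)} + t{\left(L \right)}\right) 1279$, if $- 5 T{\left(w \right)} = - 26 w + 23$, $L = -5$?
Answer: $- \frac{285217}{5} \approx -57043.0$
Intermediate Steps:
$T{\left(w \right)} = - \frac{23}{5} + \frac{26 w}{5}$ ($T{\left(w \right)} = - \frac{- 26 w + 23}{5} = - \frac{23 - 26 w}{5} = - \frac{23}{5} + \frac{26 w}{5}$)
$\left(T{\left(-15 \right)} + t{\left(L \right)}\right) 1279 = \left(\left(- \frac{23}{5} + \frac{26}{5} \left(-15\right)\right) + 38\right) 1279 = \left(\left(- \frac{23}{5} - 78\right) + 38\right) 1279 = \left(- \frac{413}{5} + 38\right) 1279 = \left(- \frac{223}{5}\right) 1279 = - \frac{285217}{5}$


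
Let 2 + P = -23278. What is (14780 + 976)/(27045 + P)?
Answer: 5252/1255 ≈ 4.1849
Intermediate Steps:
P = -23280 (P = -2 - 23278 = -23280)
(14780 + 976)/(27045 + P) = (14780 + 976)/(27045 - 23280) = 15756/3765 = 15756*(1/3765) = 5252/1255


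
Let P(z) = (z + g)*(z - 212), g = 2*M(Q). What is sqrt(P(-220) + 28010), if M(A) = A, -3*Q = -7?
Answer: sqrt(121034) ≈ 347.90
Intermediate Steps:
Q = 7/3 (Q = -1/3*(-7) = 7/3 ≈ 2.3333)
g = 14/3 (g = 2*(7/3) = 14/3 ≈ 4.6667)
P(z) = (-212 + z)*(14/3 + z) (P(z) = (z + 14/3)*(z - 212) = (14/3 + z)*(-212 + z) = (-212 + z)*(14/3 + z))
sqrt(P(-220) + 28010) = sqrt((-2968/3 + (-220)**2 - 622/3*(-220)) + 28010) = sqrt((-2968/3 + 48400 + 136840/3) + 28010) = sqrt(93024 + 28010) = sqrt(121034)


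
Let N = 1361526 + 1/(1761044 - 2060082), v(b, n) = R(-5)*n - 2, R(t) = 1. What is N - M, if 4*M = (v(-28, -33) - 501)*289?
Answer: 418728557575/299038 ≈ 1.4003e+6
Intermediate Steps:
v(b, n) = -2 + n (v(b, n) = 1*n - 2 = n - 2 = -2 + n)
N = 407148011987/299038 (N = 1361526 + 1/(-299038) = 1361526 - 1/299038 = 407148011987/299038 ≈ 1.3615e+6)
M = -38726 (M = (((-2 - 33) - 501)*289)/4 = ((-35 - 501)*289)/4 = (-536*289)/4 = (¼)*(-154904) = -38726)
N - M = 407148011987/299038 - 1*(-38726) = 407148011987/299038 + 38726 = 418728557575/299038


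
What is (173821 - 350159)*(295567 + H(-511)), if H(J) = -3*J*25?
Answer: -58877847496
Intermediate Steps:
H(J) = -75*J
(173821 - 350159)*(295567 + H(-511)) = (173821 - 350159)*(295567 - 75*(-511)) = -176338*(295567 + 38325) = -176338*333892 = -58877847496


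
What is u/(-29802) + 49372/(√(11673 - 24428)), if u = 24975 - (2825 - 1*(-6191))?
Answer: -15959/29802 - 49372*I*√12755/12755 ≈ -0.5355 - 437.16*I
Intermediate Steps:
u = 15959 (u = 24975 - (2825 + 6191) = 24975 - 1*9016 = 24975 - 9016 = 15959)
u/(-29802) + 49372/(√(11673 - 24428)) = 15959/(-29802) + 49372/(√(11673 - 24428)) = 15959*(-1/29802) + 49372/(√(-12755)) = -15959/29802 + 49372/((I*√12755)) = -15959/29802 + 49372*(-I*√12755/12755) = -15959/29802 - 49372*I*√12755/12755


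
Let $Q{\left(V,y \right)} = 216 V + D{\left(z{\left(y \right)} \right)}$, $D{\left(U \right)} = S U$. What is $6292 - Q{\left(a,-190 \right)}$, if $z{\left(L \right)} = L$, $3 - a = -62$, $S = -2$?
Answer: $-8128$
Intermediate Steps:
$a = 65$ ($a = 3 - -62 = 3 + 62 = 65$)
$D{\left(U \right)} = - 2 U$
$Q{\left(V,y \right)} = - 2 y + 216 V$ ($Q{\left(V,y \right)} = 216 V - 2 y = - 2 y + 216 V$)
$6292 - Q{\left(a,-190 \right)} = 6292 - \left(\left(-2\right) \left(-190\right) + 216 \cdot 65\right) = 6292 - \left(380 + 14040\right) = 6292 - 14420 = -8128$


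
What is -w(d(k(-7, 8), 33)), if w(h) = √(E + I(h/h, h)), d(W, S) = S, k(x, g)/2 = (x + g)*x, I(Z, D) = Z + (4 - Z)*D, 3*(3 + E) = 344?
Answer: -√1905/3 ≈ -14.549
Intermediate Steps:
E = 335/3 (E = -3 + (⅓)*344 = -3 + 344/3 = 335/3 ≈ 111.67)
I(Z, D) = Z + D*(4 - Z)
k(x, g) = 2*x*(g + x) (k(x, g) = 2*((x + g)*x) = 2*((g + x)*x) = 2*(x*(g + x)) = 2*x*(g + x))
w(h) = √(338/3 + 3*h) (w(h) = √(335/3 + (h/h + 4*h - h*h/h)) = √(335/3 + (1 + 4*h - 1*h*1)) = √(335/3 + (1 + 4*h - h)) = √(335/3 + (1 + 3*h)) = √(338/3 + 3*h))
-w(d(k(-7, 8), 33)) = -√(1014 + 27*33)/3 = -√(1014 + 891)/3 = -√1905/3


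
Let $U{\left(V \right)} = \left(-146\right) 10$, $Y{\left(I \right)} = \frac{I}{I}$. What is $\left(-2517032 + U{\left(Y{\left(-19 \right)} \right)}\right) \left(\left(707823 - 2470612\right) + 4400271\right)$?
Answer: $-6642477317144$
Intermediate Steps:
$Y{\left(I \right)} = 1$
$U{\left(V \right)} = -1460$
$\left(-2517032 + U{\left(Y{\left(-19 \right)} \right)}\right) \left(\left(707823 - 2470612\right) + 4400271\right) = \left(-2517032 - 1460\right) \left(\left(707823 - 2470612\right) + 4400271\right) = - 2518492 \left(-1762789 + 4400271\right) = \left(-2518492\right) 2637482 = -6642477317144$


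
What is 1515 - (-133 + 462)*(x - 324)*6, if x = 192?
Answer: 262083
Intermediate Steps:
1515 - (-133 + 462)*(x - 324)*6 = 1515 - (-133 + 462)*(192 - 324)*6 = 1515 - 329*(-132)*6 = 1515 - (-43428)*6 = 1515 - 1*(-260568) = 1515 + 260568 = 262083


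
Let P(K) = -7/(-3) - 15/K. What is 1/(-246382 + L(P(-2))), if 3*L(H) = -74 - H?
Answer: -18/4435379 ≈ -4.0583e-6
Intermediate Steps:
P(K) = 7/3 - 15/K (P(K) = -7*(-⅓) - 15/K = 7/3 - 15/K)
L(H) = -74/3 - H/3 (L(H) = (-74 - H)/3 = -74/3 - H/3)
1/(-246382 + L(P(-2))) = 1/(-246382 + (-74/3 - (7/3 - 15/(-2))/3)) = 1/(-246382 + (-74/3 - (7/3 - 15*(-½))/3)) = 1/(-246382 + (-74/3 - (7/3 + 15/2)/3)) = 1/(-246382 + (-74/3 - ⅓*59/6)) = 1/(-246382 + (-74/3 - 59/18)) = 1/(-246382 - 503/18) = 1/(-4435379/18) = -18/4435379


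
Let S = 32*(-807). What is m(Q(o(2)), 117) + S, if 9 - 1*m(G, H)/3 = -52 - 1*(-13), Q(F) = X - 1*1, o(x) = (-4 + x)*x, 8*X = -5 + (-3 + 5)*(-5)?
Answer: -25680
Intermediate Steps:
X = -15/8 (X = (-5 + (-3 + 5)*(-5))/8 = (-5 + 2*(-5))/8 = (-5 - 10)/8 = (⅛)*(-15) = -15/8 ≈ -1.8750)
o(x) = x*(-4 + x)
Q(F) = -23/8 (Q(F) = -15/8 - 1*1 = -15/8 - 1 = -23/8)
m(G, H) = 144 (m(G, H) = 27 - 3*(-52 - 1*(-13)) = 27 - 3*(-52 + 13) = 27 - 3*(-39) = 27 + 117 = 144)
S = -25824
m(Q(o(2)), 117) + S = 144 - 25824 = -25680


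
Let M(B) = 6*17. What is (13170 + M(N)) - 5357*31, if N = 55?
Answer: -152795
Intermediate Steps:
M(B) = 102
(13170 + M(N)) - 5357*31 = (13170 + 102) - 5357*31 = 13272 - 166067 = -152795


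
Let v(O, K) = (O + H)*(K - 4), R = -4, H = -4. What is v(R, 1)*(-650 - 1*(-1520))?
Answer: 20880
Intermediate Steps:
v(O, K) = (-4 + K)*(-4 + O) (v(O, K) = (O - 4)*(K - 4) = (-4 + O)*(-4 + K) = (-4 + K)*(-4 + O))
v(R, 1)*(-650 - 1*(-1520)) = (16 - 4*1 - 4*(-4) + 1*(-4))*(-650 - 1*(-1520)) = (16 - 4 + 16 - 4)*(-650 + 1520) = 24*870 = 20880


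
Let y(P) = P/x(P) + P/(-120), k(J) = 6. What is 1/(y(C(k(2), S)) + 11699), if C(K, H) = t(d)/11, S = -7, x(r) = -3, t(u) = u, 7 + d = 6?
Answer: 1320/15442721 ≈ 8.5477e-5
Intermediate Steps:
d = -1 (d = -7 + 6 = -1)
C(K, H) = -1/11
y(P) = -41*P/120 (y(P) = P/(-3) + P/(-120) = P*(-⅓) + P*(-1/120) = -P/3 - P/120 = -41*P/120)
1/(y(C(k(2), S)) + 11699) = 1/(-41/120*(-1/11) + 11699) = 1/(41/1320 + 11699) = 1/(15442721/1320) = 1320/15442721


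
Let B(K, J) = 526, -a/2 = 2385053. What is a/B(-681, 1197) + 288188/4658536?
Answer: -2777694867241/306298742 ≈ -9068.6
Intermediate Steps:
a = -4770106 (a = -2*2385053 = -4770106)
a/B(-681, 1197) + 288188/4658536 = -4770106/526 + 288188/4658536 = -4770106*1/526 + 288188*(1/4658536) = -2385053/263 + 72047/1164634 = -2777694867241/306298742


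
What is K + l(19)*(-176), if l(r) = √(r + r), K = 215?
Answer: 215 - 176*√38 ≈ -869.94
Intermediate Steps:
l(r) = √2*√r (l(r) = √(2*r) = √2*√r)
K + l(19)*(-176) = 215 + (√2*√19)*(-176) = 215 + √38*(-176) = 215 - 176*√38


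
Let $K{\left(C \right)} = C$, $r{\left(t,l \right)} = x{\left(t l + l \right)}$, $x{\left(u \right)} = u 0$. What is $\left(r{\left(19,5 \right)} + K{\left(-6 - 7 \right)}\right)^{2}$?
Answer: $169$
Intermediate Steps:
$x{\left(u \right)} = 0$
$r{\left(t,l \right)} = 0$
$\left(r{\left(19,5 \right)} + K{\left(-6 - 7 \right)}\right)^{2} = \left(0 - 13\right)^{2} = \left(-13\right)^{2} = 169$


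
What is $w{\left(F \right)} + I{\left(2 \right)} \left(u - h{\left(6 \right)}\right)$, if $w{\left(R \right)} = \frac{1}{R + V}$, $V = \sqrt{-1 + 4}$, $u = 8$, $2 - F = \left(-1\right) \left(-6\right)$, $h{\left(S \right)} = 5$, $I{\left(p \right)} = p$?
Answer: $\frac{74}{13} - \frac{\sqrt{3}}{13} \approx 5.5591$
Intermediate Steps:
$F = -4$ ($F = 2 - \left(-1\right) \left(-6\right) = 2 - 6 = -4$)
$V = \sqrt{3} \approx 1.732$
$w{\left(R \right)} = \frac{1}{R + \sqrt{3}}$
$w{\left(F \right)} + I{\left(2 \right)} \left(u - h{\left(6 \right)}\right) = \frac{1}{-4 + \sqrt{3}} + 2 \left(8 - 5\right) = \frac{1}{-4 + \sqrt{3}} + 2 \cdot 3 = \frac{1}{-4 + \sqrt{3}} + 6 = 6 + \frac{1}{-4 + \sqrt{3}}$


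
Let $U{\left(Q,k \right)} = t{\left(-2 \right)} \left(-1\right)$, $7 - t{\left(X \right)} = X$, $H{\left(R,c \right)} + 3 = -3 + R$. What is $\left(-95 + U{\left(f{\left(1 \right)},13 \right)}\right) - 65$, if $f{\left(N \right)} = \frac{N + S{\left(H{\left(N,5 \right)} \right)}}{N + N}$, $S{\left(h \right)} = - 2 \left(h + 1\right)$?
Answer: $-169$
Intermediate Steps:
$H{\left(R,c \right)} = -6 + R$ ($H{\left(R,c \right)} = -3 + \left(-3 + R\right) = -6 + R$)
$S{\left(h \right)} = -2 - 2 h$ ($S{\left(h \right)} = - 2 \left(1 + h\right) = -2 - 2 h$)
$t{\left(X \right)} = 7 - X$
$f{\left(N \right)} = \frac{10 - N}{2 N}$ ($f{\left(N \right)} = \frac{N - \left(2 + 2 \left(-6 + N\right)\right)}{N + N} = \frac{N - \left(-10 + 2 N\right)}{2 N} = \left(N - \left(-10 + 2 N\right)\right) \frac{1}{2 N} = \left(10 - N\right) \frac{1}{2 N} = \frac{10 - N}{2 N}$)
$U{\left(Q,k \right)} = -9$ ($U{\left(Q,k \right)} = \left(7 - -2\right) \left(-1\right) = \left(7 + 2\right) \left(-1\right) = 9 \left(-1\right) = -9$)
$\left(-95 + U{\left(f{\left(1 \right)},13 \right)}\right) - 65 = \left(-95 - 9\right) - 65 = -104 - 65 = -169$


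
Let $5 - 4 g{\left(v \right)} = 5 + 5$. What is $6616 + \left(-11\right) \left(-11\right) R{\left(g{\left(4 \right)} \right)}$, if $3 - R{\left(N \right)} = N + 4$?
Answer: $\frac{26585}{4} \approx 6646.3$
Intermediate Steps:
$g{\left(v \right)} = - \frac{5}{4}$ ($g{\left(v \right)} = \frac{5}{4} - \frac{5 + 5}{4} = \frac{5}{4} - \frac{5}{2} = - \frac{5}{4}$)
$R{\left(N \right)} = -1 - N$ ($R{\left(N \right)} = 3 - \left(N + 4\right) = 3 - \left(4 + N\right) = -1 - N$)
$6616 + \left(-11\right) \left(-11\right) R{\left(g{\left(4 \right)} \right)} = 6616 + \left(-11\right) \left(-11\right) \left(-1 - - \frac{5}{4}\right) = 6616 + 121 \left(-1 + \frac{5}{4}\right) = 6616 + 121 \cdot \frac{1}{4} = 6616 + \frac{121}{4} = \frac{26585}{4}$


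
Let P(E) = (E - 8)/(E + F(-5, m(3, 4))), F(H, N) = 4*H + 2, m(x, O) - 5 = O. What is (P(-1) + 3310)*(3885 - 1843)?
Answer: 128439758/19 ≈ 6.7600e+6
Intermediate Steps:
m(x, O) = 5 + O
F(H, N) = 2 + 4*H
P(E) = (-8 + E)/(-18 + E) (P(E) = (E - 8)/(E + (2 + 4*(-5))) = (-8 + E)/(E + (2 - 20)) = (-8 + E)/(E - 18) = (-8 + E)/(-18 + E))
(P(-1) + 3310)*(3885 - 1843) = ((-8 - 1)/(-18 - 1) + 3310)*(3885 - 1843) = (-9/(-19) + 3310)*2042 = (-1/19*(-9) + 3310)*2042 = (9/19 + 3310)*2042 = (62899/19)*2042 = 128439758/19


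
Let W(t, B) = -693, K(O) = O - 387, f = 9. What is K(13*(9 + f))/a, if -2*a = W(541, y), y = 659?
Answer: -34/77 ≈ -0.44156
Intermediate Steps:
K(O) = -387 + O
a = 693/2 (a = -½*(-693) = 693/2 ≈ 346.50)
K(13*(9 + f))/a = (-387 + 13*(9 + 9))/(693/2) = (-387 + 13*18)*(2/693) = (-387 + 234)*(2/693) = -153*2/693 = -34/77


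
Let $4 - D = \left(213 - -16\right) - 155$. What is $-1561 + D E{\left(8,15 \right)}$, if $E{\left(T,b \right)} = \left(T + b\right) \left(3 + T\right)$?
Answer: $-19271$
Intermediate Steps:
$D = -70$ ($D = 4 - \left(\left(213 - -16\right) - 155\right) = 4 - \left(\left(213 + 16\right) - 155\right) = 4 - \left(229 - 155\right) = 4 - 74 = -70$)
$E{\left(T,b \right)} = \left(3 + T\right) \left(T + b\right)$
$-1561 + D E{\left(8,15 \right)} = -1561 - 70 \left(8^{2} + 3 \cdot 8 + 3 \cdot 15 + 8 \cdot 15\right) = -1561 - 70 \left(64 + 24 + 45 + 120\right) = -1561 - 17710 = -19271$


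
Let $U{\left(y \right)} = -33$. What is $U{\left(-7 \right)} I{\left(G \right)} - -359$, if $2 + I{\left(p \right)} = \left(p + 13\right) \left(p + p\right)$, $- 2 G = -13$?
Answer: $- \frac{15881}{2} \approx -7940.5$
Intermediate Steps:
$G = \frac{13}{2}$ ($G = \left(- \frac{1}{2}\right) \left(-13\right) = \frac{13}{2} \approx 6.5$)
$I{\left(p \right)} = -2 + 2 p \left(13 + p\right)$ ($I{\left(p \right)} = -2 + \left(p + 13\right) \left(p + p\right) = -2 + \left(13 + p\right) 2 p = -2 + 2 p \left(13 + p\right)$)
$U{\left(-7 \right)} I{\left(G \right)} - -359 = - 33 \left(-2 + 2 \left(\frac{13}{2}\right)^{2} + 26 \cdot \frac{13}{2}\right) - -359 = - 33 \left(-2 + 2 \cdot \frac{169}{4} + 169\right) + \left(-213 + 572\right) = - 33 \left(-2 + \frac{169}{2} + 169\right) + 359 = \left(-33\right) \frac{503}{2} + 359 = - \frac{16599}{2} + 359 = - \frac{15881}{2}$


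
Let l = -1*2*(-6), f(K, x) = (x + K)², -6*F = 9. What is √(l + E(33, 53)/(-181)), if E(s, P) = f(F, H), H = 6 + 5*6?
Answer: √710787/362 ≈ 2.3290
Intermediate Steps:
F = -3/2 (F = -⅙*9 = -3/2 ≈ -1.5000)
H = 36 (H = 6 + 30 = 36)
f(K, x) = (K + x)²
E(s, P) = 4761/4 (E(s, P) = (-3/2 + 36)² = (69/2)² = 4761/4)
l = 12 (l = -2*(-6) = 12)
√(l + E(33, 53)/(-181)) = √(12 + (4761/4)/(-181)) = √(12 + (4761/4)*(-1/181)) = √(12 - 4761/724) = √(3927/724) = √710787/362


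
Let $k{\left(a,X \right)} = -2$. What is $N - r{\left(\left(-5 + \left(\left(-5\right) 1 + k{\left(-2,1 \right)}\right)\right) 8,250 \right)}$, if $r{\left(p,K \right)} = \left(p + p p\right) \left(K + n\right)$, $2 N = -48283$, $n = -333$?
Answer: $\frac{1465637}{2} \approx 7.3282 \cdot 10^{5}$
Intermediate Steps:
$N = - \frac{48283}{2}$ ($N = \frac{1}{2} \left(-48283\right) = - \frac{48283}{2} \approx -24142.0$)
$r{\left(p,K \right)} = \left(-333 + K\right) \left(p + p^{2}\right)$ ($r{\left(p,K \right)} = \left(p + p p\right) \left(K - 333\right) = \left(p + p^{2}\right) \left(-333 + K\right) = \left(-333 + K\right) \left(p + p^{2}\right)$)
$N - r{\left(\left(-5 + \left(\left(-5\right) 1 + k{\left(-2,1 \right)}\right)\right) 8,250 \right)} = - \frac{48283}{2} - \left(-5 - 7\right) 8 \left(-333 + 250 - 333 \left(-5 - 7\right) 8 + 250 \left(-5 - 7\right) 8\right) = - \frac{48283}{2} - \left(-12\right) 8 \left(-333 + 250 - 333 \left(\left(-12\right) 8\right) + 250 \left(\left(-12\right) 8\right)\right) = - \frac{48283}{2} - - 96 \left(-333 + 250 - -31968 + 250 \left(-96\right)\right) = - \frac{48283}{2} - - 96 \left(-333 + 250 + 31968 - 24000\right) = - \frac{48283}{2} - \left(-96\right) 7885 = - \frac{48283}{2} - -756960 = - \frac{48283}{2} + 756960 = \frac{1465637}{2}$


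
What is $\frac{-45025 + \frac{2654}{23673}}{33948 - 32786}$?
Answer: $- \frac{1065874171}{27508026} \approx -38.748$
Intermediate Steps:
$\frac{-45025 + \frac{2654}{23673}}{33948 - 32786} = \frac{-45025 + 2654 \cdot \frac{1}{23673}}{1162} = \left(-45025 + \frac{2654}{23673}\right) \frac{1}{1162} = \left(- \frac{1065874171}{23673}\right) \frac{1}{1162} = - \frac{1065874171}{27508026}$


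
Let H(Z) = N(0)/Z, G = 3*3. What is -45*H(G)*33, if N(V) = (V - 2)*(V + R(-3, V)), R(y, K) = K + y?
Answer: -990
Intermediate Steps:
G = 9
N(V) = (-3 + 2*V)*(-2 + V) (N(V) = (V - 2)*(V + (V - 3)) = (-2 + V)*(V + (-3 + V)) = (-2 + V)*(-3 + 2*V) = (-3 + 2*V)*(-2 + V))
H(Z) = 6/Z (H(Z) = (6 - 7*0 + 2*0²)/Z = (6 + 0 + 2*0)/Z = (6 + 0 + 0)/Z = 6/Z)
-45*H(G)*33 = -270/9*33 = -45*⅔*33 = -30*33 = -990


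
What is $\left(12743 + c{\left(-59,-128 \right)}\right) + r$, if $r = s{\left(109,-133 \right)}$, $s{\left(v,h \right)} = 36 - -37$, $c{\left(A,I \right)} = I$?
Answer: $12688$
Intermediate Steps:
$s{\left(v,h \right)} = 73$ ($s{\left(v,h \right)} = 36 + 37 = 73$)
$r = 73$
$\left(12743 + c{\left(-59,-128 \right)}\right) + r = \left(12743 - 128\right) + 73 = 12615 + 73 = 12688$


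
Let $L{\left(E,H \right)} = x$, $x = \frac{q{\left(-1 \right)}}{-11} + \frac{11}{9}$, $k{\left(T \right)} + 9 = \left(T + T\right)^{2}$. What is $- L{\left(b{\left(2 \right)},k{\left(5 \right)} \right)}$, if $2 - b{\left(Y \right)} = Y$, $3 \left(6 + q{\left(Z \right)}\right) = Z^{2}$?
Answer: $- \frac{172}{99} \approx -1.7374$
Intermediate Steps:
$q{\left(Z \right)} = -6 + \frac{Z^{2}}{3}$
$b{\left(Y \right)} = 2 - Y$
$k{\left(T \right)} = -9 + 4 T^{2}$ ($k{\left(T \right)} = -9 + \left(T + T\right)^{2} = -9 + \left(2 T\right)^{2} = -9 + 4 T^{2}$)
$x = \frac{172}{99}$ ($x = \frac{-6 + \frac{\left(-1\right)^{2}}{3}}{-11} + \frac{11}{9} = \left(-6 + \frac{1}{3} \cdot 1\right) \left(- \frac{1}{11}\right) + 11 \cdot \frac{1}{9} = \left(-6 + \frac{1}{3}\right) \left(- \frac{1}{11}\right) + \frac{11}{9} = \left(- \frac{17}{3}\right) \left(- \frac{1}{11}\right) + \frac{11}{9} = \frac{17}{33} + \frac{11}{9} = \frac{172}{99} \approx 1.7374$)
$L{\left(E,H \right)} = \frac{172}{99}$
$- L{\left(b{\left(2 \right)},k{\left(5 \right)} \right)} = \left(-1\right) \frac{172}{99} = - \frac{172}{99}$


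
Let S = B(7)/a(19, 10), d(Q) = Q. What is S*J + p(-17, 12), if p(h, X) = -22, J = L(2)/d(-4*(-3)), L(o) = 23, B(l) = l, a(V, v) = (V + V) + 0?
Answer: -9871/456 ≈ -21.647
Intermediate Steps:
a(V, v) = 2*V (a(V, v) = 2*V + 0 = 2*V)
S = 7/38 (S = 7/((2*19)) = 7/38 ≈ 0.18421)
J = 23/12 (J = 23/((-4*(-3))) = 23/12 ≈ 1.9167)
S*J + p(-17, 12) = (7/38)*(23/12) - 22 = 161/456 - 22 = -9871/456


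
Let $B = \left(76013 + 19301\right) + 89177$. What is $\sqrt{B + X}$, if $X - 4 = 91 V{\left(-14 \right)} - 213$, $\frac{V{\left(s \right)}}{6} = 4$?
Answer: $\sqrt{186466} \approx 431.82$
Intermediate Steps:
$V{\left(s \right)} = 24$ ($V{\left(s \right)} = 6 \cdot 4 = 24$)
$B = 184491$ ($B = 95314 + 89177 = 184491$)
$X = 1975$ ($X = 4 + \left(91 \cdot 24 - 213\right) = 4 + \left(2184 - 213\right) = 4 + 1971 = 1975$)
$\sqrt{B + X} = \sqrt{184491 + 1975} = \sqrt{186466}$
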